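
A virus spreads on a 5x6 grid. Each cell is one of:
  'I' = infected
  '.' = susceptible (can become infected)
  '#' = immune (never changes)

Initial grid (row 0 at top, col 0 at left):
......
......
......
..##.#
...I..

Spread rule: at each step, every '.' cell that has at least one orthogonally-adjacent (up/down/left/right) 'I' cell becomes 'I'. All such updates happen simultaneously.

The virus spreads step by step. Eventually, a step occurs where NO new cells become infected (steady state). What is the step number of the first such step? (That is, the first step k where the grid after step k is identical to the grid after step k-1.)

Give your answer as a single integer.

Step 0 (initial): 1 infected
Step 1: +2 new -> 3 infected
Step 2: +3 new -> 6 infected
Step 3: +3 new -> 9 infected
Step 4: +5 new -> 14 infected
Step 5: +6 new -> 20 infected
Step 6: +5 new -> 25 infected
Step 7: +2 new -> 27 infected
Step 8: +0 new -> 27 infected

Answer: 8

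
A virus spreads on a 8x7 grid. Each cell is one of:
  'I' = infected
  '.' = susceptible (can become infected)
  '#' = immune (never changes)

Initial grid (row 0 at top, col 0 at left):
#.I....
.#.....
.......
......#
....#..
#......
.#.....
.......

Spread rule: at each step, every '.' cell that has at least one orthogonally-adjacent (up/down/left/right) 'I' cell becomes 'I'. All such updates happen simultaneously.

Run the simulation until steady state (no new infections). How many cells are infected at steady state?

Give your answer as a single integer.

Step 0 (initial): 1 infected
Step 1: +3 new -> 4 infected
Step 2: +3 new -> 7 infected
Step 3: +5 new -> 12 infected
Step 4: +7 new -> 19 infected
Step 5: +8 new -> 27 infected
Step 6: +6 new -> 33 infected
Step 7: +4 new -> 37 infected
Step 8: +5 new -> 42 infected
Step 9: +4 new -> 46 infected
Step 10: +3 new -> 49 infected
Step 11: +1 new -> 50 infected
Step 12: +0 new -> 50 infected

Answer: 50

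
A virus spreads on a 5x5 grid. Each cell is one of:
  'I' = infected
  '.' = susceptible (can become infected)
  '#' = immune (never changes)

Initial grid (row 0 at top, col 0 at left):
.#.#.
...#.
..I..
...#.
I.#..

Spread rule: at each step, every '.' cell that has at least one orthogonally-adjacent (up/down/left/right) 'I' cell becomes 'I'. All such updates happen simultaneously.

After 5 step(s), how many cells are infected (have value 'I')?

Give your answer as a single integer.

Step 0 (initial): 2 infected
Step 1: +6 new -> 8 infected
Step 2: +5 new -> 13 infected
Step 3: +3 new -> 16 infected
Step 4: +3 new -> 19 infected
Step 5: +1 new -> 20 infected

Answer: 20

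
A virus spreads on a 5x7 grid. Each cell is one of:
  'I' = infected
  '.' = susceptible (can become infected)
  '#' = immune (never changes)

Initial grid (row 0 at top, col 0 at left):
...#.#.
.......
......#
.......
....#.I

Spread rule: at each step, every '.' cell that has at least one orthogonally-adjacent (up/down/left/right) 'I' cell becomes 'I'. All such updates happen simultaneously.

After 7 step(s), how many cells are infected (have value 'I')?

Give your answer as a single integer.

Answer: 24

Derivation:
Step 0 (initial): 1 infected
Step 1: +2 new -> 3 infected
Step 2: +1 new -> 4 infected
Step 3: +2 new -> 6 infected
Step 4: +3 new -> 9 infected
Step 5: +5 new -> 14 infected
Step 6: +6 new -> 20 infected
Step 7: +4 new -> 24 infected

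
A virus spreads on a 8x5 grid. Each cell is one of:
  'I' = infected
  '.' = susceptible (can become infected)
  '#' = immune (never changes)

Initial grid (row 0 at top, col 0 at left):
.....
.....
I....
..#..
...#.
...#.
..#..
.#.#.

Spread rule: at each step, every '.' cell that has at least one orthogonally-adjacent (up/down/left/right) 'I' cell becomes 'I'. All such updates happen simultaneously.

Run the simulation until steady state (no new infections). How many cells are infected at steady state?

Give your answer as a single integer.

Step 0 (initial): 1 infected
Step 1: +3 new -> 4 infected
Step 2: +5 new -> 9 infected
Step 3: +5 new -> 14 infected
Step 4: +7 new -> 21 infected
Step 5: +6 new -> 27 infected
Step 6: +2 new -> 29 infected
Step 7: +1 new -> 30 infected
Step 8: +1 new -> 31 infected
Step 9: +2 new -> 33 infected
Step 10: +0 new -> 33 infected

Answer: 33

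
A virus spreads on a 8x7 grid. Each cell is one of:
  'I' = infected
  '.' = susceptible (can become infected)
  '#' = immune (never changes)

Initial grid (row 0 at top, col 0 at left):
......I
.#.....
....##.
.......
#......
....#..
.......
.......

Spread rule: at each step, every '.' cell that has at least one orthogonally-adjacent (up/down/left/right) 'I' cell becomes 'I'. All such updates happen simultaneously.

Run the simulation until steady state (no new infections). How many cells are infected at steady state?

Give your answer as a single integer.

Step 0 (initial): 1 infected
Step 1: +2 new -> 3 infected
Step 2: +3 new -> 6 infected
Step 3: +3 new -> 9 infected
Step 4: +4 new -> 13 infected
Step 5: +6 new -> 19 infected
Step 6: +6 new -> 25 infected
Step 7: +6 new -> 31 infected
Step 8: +6 new -> 37 infected
Step 9: +5 new -> 42 infected
Step 10: +3 new -> 45 infected
Step 11: +3 new -> 48 infected
Step 12: +2 new -> 50 infected
Step 13: +1 new -> 51 infected
Step 14: +0 new -> 51 infected

Answer: 51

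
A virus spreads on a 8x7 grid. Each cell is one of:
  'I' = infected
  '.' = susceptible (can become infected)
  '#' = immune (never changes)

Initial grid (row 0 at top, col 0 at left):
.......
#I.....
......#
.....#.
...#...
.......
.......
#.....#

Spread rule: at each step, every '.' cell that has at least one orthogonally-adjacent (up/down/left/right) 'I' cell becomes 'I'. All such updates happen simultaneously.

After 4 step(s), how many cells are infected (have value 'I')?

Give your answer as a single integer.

Step 0 (initial): 1 infected
Step 1: +3 new -> 4 infected
Step 2: +6 new -> 10 infected
Step 3: +6 new -> 16 infected
Step 4: +7 new -> 23 infected

Answer: 23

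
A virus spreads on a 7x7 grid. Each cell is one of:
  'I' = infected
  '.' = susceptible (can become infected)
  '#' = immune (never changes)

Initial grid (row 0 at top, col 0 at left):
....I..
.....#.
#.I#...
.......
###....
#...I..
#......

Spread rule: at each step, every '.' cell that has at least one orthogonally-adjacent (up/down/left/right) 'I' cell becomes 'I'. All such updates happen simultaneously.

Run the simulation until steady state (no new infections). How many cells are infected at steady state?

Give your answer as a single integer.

Step 0 (initial): 3 infected
Step 1: +10 new -> 13 infected
Step 2: +14 new -> 27 infected
Step 3: +10 new -> 37 infected
Step 4: +4 new -> 41 infected
Step 5: +0 new -> 41 infected

Answer: 41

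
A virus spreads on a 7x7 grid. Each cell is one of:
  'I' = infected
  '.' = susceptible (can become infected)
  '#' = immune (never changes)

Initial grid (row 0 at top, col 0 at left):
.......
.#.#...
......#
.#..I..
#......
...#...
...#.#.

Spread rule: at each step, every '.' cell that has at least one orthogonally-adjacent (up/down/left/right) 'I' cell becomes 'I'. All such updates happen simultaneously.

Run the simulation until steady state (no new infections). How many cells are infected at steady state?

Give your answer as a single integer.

Step 0 (initial): 1 infected
Step 1: +4 new -> 5 infected
Step 2: +8 new -> 13 infected
Step 3: +7 new -> 20 infected
Step 4: +8 new -> 28 infected
Step 5: +6 new -> 34 infected
Step 6: +5 new -> 39 infected
Step 7: +2 new -> 41 infected
Step 8: +0 new -> 41 infected

Answer: 41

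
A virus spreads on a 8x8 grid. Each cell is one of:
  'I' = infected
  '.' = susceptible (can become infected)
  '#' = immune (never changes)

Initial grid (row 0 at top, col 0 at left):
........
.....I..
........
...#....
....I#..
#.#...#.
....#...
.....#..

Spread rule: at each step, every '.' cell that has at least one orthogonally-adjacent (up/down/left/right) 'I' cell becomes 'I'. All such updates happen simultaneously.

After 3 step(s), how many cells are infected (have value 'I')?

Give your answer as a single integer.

Answer: 29

Derivation:
Step 0 (initial): 2 infected
Step 1: +7 new -> 9 infected
Step 2: +10 new -> 19 infected
Step 3: +10 new -> 29 infected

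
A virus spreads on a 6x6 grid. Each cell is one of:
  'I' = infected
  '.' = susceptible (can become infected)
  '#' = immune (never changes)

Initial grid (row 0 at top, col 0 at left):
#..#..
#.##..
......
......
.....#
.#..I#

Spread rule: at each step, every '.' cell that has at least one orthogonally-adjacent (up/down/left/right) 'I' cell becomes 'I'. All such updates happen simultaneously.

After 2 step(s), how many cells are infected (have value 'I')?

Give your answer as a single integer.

Answer: 6

Derivation:
Step 0 (initial): 1 infected
Step 1: +2 new -> 3 infected
Step 2: +3 new -> 6 infected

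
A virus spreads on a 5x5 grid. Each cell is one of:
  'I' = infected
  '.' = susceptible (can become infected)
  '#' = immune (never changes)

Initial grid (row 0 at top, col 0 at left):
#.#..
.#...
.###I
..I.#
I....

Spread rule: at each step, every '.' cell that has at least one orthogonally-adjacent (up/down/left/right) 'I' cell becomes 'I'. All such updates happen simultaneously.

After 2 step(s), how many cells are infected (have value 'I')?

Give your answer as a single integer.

Answer: 13

Derivation:
Step 0 (initial): 3 infected
Step 1: +6 new -> 9 infected
Step 2: +4 new -> 13 infected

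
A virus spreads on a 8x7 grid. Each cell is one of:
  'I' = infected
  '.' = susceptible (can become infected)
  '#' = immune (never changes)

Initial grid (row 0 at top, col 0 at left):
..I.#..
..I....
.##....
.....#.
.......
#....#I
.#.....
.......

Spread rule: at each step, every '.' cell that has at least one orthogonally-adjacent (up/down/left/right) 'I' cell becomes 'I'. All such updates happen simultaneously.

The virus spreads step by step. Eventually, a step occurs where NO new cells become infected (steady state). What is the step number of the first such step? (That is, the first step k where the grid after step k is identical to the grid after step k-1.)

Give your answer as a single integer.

Step 0 (initial): 3 infected
Step 1: +6 new -> 9 infected
Step 2: +8 new -> 17 infected
Step 3: +8 new -> 25 infected
Step 4: +10 new -> 35 infected
Step 5: +7 new -> 42 infected
Step 6: +3 new -> 45 infected
Step 7: +2 new -> 47 infected
Step 8: +1 new -> 48 infected
Step 9: +1 new -> 49 infected
Step 10: +0 new -> 49 infected

Answer: 10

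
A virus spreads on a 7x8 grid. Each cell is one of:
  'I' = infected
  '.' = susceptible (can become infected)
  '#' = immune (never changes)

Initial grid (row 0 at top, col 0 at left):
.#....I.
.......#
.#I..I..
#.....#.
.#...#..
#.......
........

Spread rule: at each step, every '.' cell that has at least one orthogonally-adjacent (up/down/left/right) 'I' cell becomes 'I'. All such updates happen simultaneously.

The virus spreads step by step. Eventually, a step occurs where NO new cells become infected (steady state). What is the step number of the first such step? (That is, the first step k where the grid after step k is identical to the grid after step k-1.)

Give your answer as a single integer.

Answer: 8

Derivation:
Step 0 (initial): 3 infected
Step 1: +10 new -> 13 infected
Step 2: +10 new -> 23 infected
Step 3: +6 new -> 29 infected
Step 4: +7 new -> 36 infected
Step 5: +6 new -> 42 infected
Step 6: +4 new -> 46 infected
Step 7: +1 new -> 47 infected
Step 8: +0 new -> 47 infected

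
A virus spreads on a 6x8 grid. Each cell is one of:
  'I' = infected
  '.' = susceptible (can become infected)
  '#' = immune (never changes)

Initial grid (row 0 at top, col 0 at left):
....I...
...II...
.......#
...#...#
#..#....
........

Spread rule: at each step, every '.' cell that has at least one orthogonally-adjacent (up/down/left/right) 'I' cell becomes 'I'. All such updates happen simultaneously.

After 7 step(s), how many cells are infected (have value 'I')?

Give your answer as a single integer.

Step 0 (initial): 3 infected
Step 1: +6 new -> 9 infected
Step 2: +7 new -> 16 infected
Step 3: +9 new -> 25 infected
Step 4: +7 new -> 32 infected
Step 5: +6 new -> 38 infected
Step 6: +3 new -> 41 infected
Step 7: +2 new -> 43 infected

Answer: 43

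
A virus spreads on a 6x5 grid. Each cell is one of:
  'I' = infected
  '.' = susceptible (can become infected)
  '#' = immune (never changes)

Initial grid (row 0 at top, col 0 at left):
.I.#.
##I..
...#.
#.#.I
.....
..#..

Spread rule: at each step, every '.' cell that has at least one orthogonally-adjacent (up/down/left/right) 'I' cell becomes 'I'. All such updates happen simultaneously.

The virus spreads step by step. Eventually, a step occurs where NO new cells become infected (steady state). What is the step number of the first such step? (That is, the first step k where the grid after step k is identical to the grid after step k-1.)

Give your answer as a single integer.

Step 0 (initial): 3 infected
Step 1: +7 new -> 10 infected
Step 2: +4 new -> 14 infected
Step 3: +5 new -> 19 infected
Step 4: +1 new -> 20 infected
Step 5: +2 new -> 22 infected
Step 6: +1 new -> 23 infected
Step 7: +0 new -> 23 infected

Answer: 7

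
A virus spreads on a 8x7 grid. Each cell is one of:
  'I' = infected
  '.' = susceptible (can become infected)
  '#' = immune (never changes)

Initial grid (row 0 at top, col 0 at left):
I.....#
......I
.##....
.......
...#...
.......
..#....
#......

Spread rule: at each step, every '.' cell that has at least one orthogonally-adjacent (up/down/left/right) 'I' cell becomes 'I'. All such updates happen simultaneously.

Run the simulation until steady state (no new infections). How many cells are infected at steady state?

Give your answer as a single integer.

Step 0 (initial): 2 infected
Step 1: +4 new -> 6 infected
Step 2: +7 new -> 13 infected
Step 3: +8 new -> 21 infected
Step 4: +6 new -> 27 infected
Step 5: +7 new -> 34 infected
Step 6: +6 new -> 40 infected
Step 7: +5 new -> 45 infected
Step 8: +3 new -> 48 infected
Step 9: +2 new -> 50 infected
Step 10: +0 new -> 50 infected

Answer: 50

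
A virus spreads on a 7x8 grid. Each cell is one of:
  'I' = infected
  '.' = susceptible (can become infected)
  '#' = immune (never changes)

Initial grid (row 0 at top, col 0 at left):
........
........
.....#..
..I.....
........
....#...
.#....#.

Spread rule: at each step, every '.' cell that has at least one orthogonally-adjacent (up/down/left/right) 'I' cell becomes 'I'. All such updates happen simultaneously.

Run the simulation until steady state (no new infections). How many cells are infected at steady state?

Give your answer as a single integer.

Answer: 52

Derivation:
Step 0 (initial): 1 infected
Step 1: +4 new -> 5 infected
Step 2: +8 new -> 13 infected
Step 3: +11 new -> 24 infected
Step 4: +8 new -> 32 infected
Step 5: +9 new -> 41 infected
Step 6: +6 new -> 47 infected
Step 7: +3 new -> 50 infected
Step 8: +2 new -> 52 infected
Step 9: +0 new -> 52 infected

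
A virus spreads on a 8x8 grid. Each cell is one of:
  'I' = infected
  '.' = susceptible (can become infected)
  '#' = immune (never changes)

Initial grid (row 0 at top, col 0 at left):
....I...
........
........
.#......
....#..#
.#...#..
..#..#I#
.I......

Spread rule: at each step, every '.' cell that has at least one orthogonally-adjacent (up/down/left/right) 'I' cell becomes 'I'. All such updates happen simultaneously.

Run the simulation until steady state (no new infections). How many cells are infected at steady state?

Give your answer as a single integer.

Step 0 (initial): 3 infected
Step 1: +8 new -> 11 infected
Step 2: +11 new -> 22 infected
Step 3: +12 new -> 34 infected
Step 4: +11 new -> 45 infected
Step 5: +9 new -> 54 infected
Step 6: +2 new -> 56 infected
Step 7: +0 new -> 56 infected

Answer: 56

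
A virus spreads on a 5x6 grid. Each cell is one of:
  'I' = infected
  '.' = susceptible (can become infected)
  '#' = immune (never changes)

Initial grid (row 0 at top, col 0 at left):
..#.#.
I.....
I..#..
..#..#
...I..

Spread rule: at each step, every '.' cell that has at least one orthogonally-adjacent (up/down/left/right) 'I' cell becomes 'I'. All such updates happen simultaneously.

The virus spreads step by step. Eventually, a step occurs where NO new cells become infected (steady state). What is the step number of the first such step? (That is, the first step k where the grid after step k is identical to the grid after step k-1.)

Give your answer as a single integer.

Answer: 7

Derivation:
Step 0 (initial): 3 infected
Step 1: +7 new -> 10 infected
Step 2: +8 new -> 18 infected
Step 3: +2 new -> 20 infected
Step 4: +3 new -> 23 infected
Step 5: +1 new -> 24 infected
Step 6: +1 new -> 25 infected
Step 7: +0 new -> 25 infected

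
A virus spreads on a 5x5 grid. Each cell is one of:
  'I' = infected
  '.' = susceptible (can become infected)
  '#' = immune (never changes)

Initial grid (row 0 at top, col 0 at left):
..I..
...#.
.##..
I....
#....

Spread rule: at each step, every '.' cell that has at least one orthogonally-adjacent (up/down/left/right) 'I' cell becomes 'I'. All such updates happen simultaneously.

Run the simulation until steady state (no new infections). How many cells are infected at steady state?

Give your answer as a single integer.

Step 0 (initial): 2 infected
Step 1: +5 new -> 7 infected
Step 2: +6 new -> 13 infected
Step 3: +3 new -> 16 infected
Step 4: +4 new -> 20 infected
Step 5: +1 new -> 21 infected
Step 6: +0 new -> 21 infected

Answer: 21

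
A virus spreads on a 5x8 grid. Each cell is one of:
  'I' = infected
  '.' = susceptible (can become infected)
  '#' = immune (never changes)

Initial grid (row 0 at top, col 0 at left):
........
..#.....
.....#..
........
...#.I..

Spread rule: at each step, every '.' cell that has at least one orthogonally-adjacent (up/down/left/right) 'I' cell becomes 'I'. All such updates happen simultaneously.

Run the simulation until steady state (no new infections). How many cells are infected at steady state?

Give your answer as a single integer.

Step 0 (initial): 1 infected
Step 1: +3 new -> 4 infected
Step 2: +3 new -> 7 infected
Step 3: +4 new -> 11 infected
Step 4: +5 new -> 16 infected
Step 5: +8 new -> 24 infected
Step 6: +6 new -> 30 infected
Step 7: +4 new -> 34 infected
Step 8: +2 new -> 36 infected
Step 9: +1 new -> 37 infected
Step 10: +0 new -> 37 infected

Answer: 37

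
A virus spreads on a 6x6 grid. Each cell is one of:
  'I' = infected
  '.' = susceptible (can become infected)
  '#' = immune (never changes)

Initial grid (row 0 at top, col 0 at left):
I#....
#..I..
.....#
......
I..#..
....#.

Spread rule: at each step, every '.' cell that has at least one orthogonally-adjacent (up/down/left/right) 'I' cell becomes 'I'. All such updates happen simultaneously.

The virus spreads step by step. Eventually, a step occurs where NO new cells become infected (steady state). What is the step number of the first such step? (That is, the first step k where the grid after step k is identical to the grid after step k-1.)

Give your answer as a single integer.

Step 0 (initial): 3 infected
Step 1: +7 new -> 10 infected
Step 2: +11 new -> 21 infected
Step 3: +5 new -> 26 infected
Step 4: +3 new -> 29 infected
Step 5: +1 new -> 30 infected
Step 6: +1 new -> 31 infected
Step 7: +0 new -> 31 infected

Answer: 7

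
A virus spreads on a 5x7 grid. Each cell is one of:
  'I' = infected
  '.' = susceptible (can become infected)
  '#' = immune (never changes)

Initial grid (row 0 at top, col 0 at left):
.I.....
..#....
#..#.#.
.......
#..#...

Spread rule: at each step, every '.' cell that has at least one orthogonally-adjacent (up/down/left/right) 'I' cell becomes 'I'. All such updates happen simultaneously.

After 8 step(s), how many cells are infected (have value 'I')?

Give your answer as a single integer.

Step 0 (initial): 1 infected
Step 1: +3 new -> 4 infected
Step 2: +3 new -> 7 infected
Step 3: +4 new -> 11 infected
Step 4: +5 new -> 16 infected
Step 5: +5 new -> 21 infected
Step 6: +2 new -> 23 infected
Step 7: +3 new -> 26 infected
Step 8: +2 new -> 28 infected

Answer: 28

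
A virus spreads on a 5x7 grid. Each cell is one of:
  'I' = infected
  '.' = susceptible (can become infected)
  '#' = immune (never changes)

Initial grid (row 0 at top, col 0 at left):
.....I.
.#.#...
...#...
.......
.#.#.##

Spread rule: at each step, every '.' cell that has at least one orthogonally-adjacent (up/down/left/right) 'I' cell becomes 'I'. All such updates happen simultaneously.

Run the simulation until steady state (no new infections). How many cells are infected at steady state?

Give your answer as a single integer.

Answer: 28

Derivation:
Step 0 (initial): 1 infected
Step 1: +3 new -> 4 infected
Step 2: +4 new -> 8 infected
Step 3: +4 new -> 12 infected
Step 4: +4 new -> 16 infected
Step 5: +4 new -> 20 infected
Step 6: +3 new -> 23 infected
Step 7: +3 new -> 26 infected
Step 8: +1 new -> 27 infected
Step 9: +1 new -> 28 infected
Step 10: +0 new -> 28 infected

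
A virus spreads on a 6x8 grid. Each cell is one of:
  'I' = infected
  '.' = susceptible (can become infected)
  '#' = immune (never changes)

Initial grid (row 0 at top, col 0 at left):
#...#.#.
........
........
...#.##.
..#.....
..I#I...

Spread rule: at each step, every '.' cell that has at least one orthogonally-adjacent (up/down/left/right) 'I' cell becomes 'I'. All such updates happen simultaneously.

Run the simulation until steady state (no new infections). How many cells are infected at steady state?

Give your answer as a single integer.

Answer: 40

Derivation:
Step 0 (initial): 2 infected
Step 1: +3 new -> 5 infected
Step 2: +6 new -> 11 infected
Step 3: +5 new -> 16 infected
Step 4: +7 new -> 23 infected
Step 5: +7 new -> 30 infected
Step 6: +7 new -> 37 infected
Step 7: +2 new -> 39 infected
Step 8: +1 new -> 40 infected
Step 9: +0 new -> 40 infected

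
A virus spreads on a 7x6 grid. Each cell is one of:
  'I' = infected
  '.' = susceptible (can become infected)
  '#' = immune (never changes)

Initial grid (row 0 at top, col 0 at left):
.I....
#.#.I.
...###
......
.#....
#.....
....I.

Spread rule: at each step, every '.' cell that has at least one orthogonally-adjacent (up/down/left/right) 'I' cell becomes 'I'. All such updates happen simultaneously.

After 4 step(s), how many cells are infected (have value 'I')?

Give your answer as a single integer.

Step 0 (initial): 3 infected
Step 1: +9 new -> 12 infected
Step 2: +7 new -> 19 infected
Step 3: +8 new -> 27 infected
Step 4: +7 new -> 34 infected

Answer: 34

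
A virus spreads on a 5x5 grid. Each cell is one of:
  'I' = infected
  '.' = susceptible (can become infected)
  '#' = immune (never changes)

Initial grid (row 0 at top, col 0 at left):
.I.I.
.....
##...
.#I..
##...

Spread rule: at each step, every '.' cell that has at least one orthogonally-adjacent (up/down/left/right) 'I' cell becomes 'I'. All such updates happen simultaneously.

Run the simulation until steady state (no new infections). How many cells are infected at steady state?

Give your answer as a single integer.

Answer: 19

Derivation:
Step 0 (initial): 3 infected
Step 1: +8 new -> 11 infected
Step 2: +6 new -> 17 infected
Step 3: +2 new -> 19 infected
Step 4: +0 new -> 19 infected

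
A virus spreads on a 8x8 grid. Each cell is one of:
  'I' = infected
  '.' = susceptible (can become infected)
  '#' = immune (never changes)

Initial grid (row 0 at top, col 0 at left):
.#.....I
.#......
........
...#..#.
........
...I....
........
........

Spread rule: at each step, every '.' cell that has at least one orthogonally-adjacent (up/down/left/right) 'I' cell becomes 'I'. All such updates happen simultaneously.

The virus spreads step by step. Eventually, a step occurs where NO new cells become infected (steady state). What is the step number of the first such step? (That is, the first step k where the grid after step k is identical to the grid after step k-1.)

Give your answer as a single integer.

Answer: 9

Derivation:
Step 0 (initial): 2 infected
Step 1: +6 new -> 8 infected
Step 2: +10 new -> 18 infected
Step 3: +14 new -> 32 infected
Step 4: +15 new -> 47 infected
Step 5: +9 new -> 56 infected
Step 6: +2 new -> 58 infected
Step 7: +1 new -> 59 infected
Step 8: +1 new -> 60 infected
Step 9: +0 new -> 60 infected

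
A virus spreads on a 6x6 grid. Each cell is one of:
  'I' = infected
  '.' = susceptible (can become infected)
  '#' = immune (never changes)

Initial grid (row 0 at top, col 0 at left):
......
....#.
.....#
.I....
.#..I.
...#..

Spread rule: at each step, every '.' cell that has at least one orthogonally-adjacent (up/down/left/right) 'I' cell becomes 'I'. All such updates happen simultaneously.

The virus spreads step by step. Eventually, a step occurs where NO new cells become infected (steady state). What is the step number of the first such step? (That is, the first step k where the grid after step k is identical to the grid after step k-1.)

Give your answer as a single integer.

Answer: 9

Derivation:
Step 0 (initial): 2 infected
Step 1: +7 new -> 9 infected
Step 2: +9 new -> 18 infected
Step 3: +6 new -> 24 infected
Step 4: +4 new -> 28 infected
Step 5: +1 new -> 29 infected
Step 6: +1 new -> 30 infected
Step 7: +1 new -> 31 infected
Step 8: +1 new -> 32 infected
Step 9: +0 new -> 32 infected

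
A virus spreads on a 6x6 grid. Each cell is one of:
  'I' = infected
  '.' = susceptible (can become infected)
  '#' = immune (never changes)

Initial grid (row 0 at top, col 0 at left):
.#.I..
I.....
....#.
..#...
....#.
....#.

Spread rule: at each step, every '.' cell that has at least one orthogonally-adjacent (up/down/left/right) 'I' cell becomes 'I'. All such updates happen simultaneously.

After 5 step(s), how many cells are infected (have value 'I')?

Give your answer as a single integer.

Answer: 28

Derivation:
Step 0 (initial): 2 infected
Step 1: +6 new -> 8 infected
Step 2: +6 new -> 14 infected
Step 3: +5 new -> 19 infected
Step 4: +5 new -> 24 infected
Step 5: +4 new -> 28 infected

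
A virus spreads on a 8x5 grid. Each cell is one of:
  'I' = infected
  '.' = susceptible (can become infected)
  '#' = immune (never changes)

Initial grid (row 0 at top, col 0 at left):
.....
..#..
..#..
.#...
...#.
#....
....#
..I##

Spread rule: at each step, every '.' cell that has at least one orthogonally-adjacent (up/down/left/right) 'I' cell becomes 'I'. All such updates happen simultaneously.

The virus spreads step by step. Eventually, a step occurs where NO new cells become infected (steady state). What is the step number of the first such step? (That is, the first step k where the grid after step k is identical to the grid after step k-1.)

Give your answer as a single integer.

Step 0 (initial): 1 infected
Step 1: +2 new -> 3 infected
Step 2: +4 new -> 7 infected
Step 3: +4 new -> 11 infected
Step 4: +3 new -> 14 infected
Step 5: +3 new -> 17 infected
Step 6: +3 new -> 20 infected
Step 7: +3 new -> 23 infected
Step 8: +4 new -> 27 infected
Step 9: +4 new -> 31 infected
Step 10: +1 new -> 32 infected
Step 11: +0 new -> 32 infected

Answer: 11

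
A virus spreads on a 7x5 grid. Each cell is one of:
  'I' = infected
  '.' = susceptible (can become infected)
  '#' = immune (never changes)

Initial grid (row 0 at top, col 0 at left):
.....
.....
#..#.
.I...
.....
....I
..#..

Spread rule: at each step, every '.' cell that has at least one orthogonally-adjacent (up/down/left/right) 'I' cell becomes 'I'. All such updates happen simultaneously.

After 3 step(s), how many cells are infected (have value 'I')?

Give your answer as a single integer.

Answer: 25

Derivation:
Step 0 (initial): 2 infected
Step 1: +7 new -> 9 infected
Step 2: +10 new -> 19 infected
Step 3: +6 new -> 25 infected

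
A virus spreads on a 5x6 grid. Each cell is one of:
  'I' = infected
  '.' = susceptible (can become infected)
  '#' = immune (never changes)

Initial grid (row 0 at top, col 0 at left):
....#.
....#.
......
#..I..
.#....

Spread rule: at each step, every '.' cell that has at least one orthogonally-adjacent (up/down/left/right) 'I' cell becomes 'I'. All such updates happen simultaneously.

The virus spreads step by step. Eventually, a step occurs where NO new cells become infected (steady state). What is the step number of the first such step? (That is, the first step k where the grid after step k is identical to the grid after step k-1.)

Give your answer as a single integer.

Answer: 7

Derivation:
Step 0 (initial): 1 infected
Step 1: +4 new -> 5 infected
Step 2: +7 new -> 12 infected
Step 3: +5 new -> 17 infected
Step 4: +4 new -> 21 infected
Step 5: +3 new -> 24 infected
Step 6: +1 new -> 25 infected
Step 7: +0 new -> 25 infected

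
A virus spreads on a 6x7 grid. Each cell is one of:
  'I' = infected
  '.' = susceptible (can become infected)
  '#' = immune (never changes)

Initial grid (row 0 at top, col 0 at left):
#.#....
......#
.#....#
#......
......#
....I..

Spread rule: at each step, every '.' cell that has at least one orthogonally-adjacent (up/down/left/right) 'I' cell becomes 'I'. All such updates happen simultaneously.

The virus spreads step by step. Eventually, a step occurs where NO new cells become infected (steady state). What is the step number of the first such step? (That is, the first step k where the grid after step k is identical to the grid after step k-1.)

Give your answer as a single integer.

Answer: 10

Derivation:
Step 0 (initial): 1 infected
Step 1: +3 new -> 4 infected
Step 2: +5 new -> 9 infected
Step 3: +5 new -> 14 infected
Step 4: +7 new -> 21 infected
Step 5: +6 new -> 27 infected
Step 6: +3 new -> 30 infected
Step 7: +2 new -> 32 infected
Step 8: +2 new -> 34 infected
Step 9: +1 new -> 35 infected
Step 10: +0 new -> 35 infected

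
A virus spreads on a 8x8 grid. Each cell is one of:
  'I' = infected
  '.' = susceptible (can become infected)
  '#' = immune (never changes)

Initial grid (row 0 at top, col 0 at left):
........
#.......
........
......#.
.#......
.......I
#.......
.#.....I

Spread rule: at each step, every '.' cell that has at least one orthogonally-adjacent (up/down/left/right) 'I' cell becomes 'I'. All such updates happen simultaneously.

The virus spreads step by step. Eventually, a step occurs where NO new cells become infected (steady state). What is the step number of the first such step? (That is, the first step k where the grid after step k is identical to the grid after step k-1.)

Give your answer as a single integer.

Step 0 (initial): 2 infected
Step 1: +4 new -> 6 infected
Step 2: +5 new -> 11 infected
Step 3: +5 new -> 16 infected
Step 4: +7 new -> 23 infected
Step 5: +8 new -> 31 infected
Step 6: +7 new -> 38 infected
Step 7: +6 new -> 44 infected
Step 8: +5 new -> 49 infected
Step 9: +4 new -> 53 infected
Step 10: +3 new -> 56 infected
Step 11: +1 new -> 57 infected
Step 12: +1 new -> 58 infected
Step 13: +0 new -> 58 infected

Answer: 13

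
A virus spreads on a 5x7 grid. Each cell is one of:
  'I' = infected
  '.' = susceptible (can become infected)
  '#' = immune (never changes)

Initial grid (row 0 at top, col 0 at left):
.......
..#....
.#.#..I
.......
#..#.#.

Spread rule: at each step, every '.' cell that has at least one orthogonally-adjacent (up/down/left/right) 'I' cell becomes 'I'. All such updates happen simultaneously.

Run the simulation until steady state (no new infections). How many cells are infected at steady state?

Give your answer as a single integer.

Step 0 (initial): 1 infected
Step 1: +3 new -> 4 infected
Step 2: +5 new -> 9 infected
Step 3: +3 new -> 12 infected
Step 4: +4 new -> 16 infected
Step 5: +2 new -> 18 infected
Step 6: +4 new -> 22 infected
Step 7: +3 new -> 25 infected
Step 8: +3 new -> 28 infected
Step 9: +1 new -> 29 infected
Step 10: +0 new -> 29 infected

Answer: 29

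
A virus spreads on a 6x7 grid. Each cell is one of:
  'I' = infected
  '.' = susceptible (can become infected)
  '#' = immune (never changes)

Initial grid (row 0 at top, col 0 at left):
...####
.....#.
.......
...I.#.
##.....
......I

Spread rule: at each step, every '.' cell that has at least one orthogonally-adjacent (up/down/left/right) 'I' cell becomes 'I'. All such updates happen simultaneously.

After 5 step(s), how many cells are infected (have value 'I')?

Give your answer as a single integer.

Step 0 (initial): 2 infected
Step 1: +6 new -> 8 infected
Step 2: +10 new -> 18 infected
Step 3: +7 new -> 25 infected
Step 4: +5 new -> 30 infected
Step 5: +3 new -> 33 infected

Answer: 33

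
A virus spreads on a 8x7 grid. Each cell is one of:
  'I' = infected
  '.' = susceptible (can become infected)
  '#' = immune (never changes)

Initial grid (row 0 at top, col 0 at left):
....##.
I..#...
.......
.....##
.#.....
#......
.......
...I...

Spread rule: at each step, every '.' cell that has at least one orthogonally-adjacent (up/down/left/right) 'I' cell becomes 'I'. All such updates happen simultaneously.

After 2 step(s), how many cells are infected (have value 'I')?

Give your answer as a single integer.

Step 0 (initial): 2 infected
Step 1: +6 new -> 8 infected
Step 2: +9 new -> 17 infected

Answer: 17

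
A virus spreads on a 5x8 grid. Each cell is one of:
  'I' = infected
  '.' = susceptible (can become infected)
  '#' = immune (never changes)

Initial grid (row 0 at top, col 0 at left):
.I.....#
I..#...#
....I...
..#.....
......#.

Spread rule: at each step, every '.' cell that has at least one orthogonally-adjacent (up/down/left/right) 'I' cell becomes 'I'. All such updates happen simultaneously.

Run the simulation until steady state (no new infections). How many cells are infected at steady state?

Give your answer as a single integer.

Step 0 (initial): 3 infected
Step 1: +8 new -> 11 infected
Step 2: +11 new -> 22 infected
Step 3: +8 new -> 30 infected
Step 4: +4 new -> 34 infected
Step 5: +1 new -> 35 infected
Step 6: +0 new -> 35 infected

Answer: 35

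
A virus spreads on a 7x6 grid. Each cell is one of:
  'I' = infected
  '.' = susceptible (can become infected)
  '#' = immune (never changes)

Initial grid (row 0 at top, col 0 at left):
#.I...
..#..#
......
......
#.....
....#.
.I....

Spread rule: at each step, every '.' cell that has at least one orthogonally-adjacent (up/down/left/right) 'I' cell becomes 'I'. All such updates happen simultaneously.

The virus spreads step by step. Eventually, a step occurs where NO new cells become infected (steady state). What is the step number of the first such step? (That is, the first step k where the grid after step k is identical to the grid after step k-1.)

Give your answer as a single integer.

Answer: 7

Derivation:
Step 0 (initial): 2 infected
Step 1: +5 new -> 7 infected
Step 2: +7 new -> 14 infected
Step 3: +9 new -> 23 infected
Step 4: +8 new -> 31 infected
Step 5: +4 new -> 35 infected
Step 6: +2 new -> 37 infected
Step 7: +0 new -> 37 infected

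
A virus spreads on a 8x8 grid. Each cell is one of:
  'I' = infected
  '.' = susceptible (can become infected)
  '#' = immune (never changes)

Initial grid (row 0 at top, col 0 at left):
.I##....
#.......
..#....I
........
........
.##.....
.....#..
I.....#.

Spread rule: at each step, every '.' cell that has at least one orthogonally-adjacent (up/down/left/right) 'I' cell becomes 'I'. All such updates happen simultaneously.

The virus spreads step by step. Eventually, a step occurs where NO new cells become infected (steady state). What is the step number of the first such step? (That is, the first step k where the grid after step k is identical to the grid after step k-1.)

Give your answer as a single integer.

Answer: 7

Derivation:
Step 0 (initial): 3 infected
Step 1: +7 new -> 10 infected
Step 2: +10 new -> 20 infected
Step 3: +12 new -> 32 infected
Step 4: +12 new -> 44 infected
Step 5: +10 new -> 54 infected
Step 6: +2 new -> 56 infected
Step 7: +0 new -> 56 infected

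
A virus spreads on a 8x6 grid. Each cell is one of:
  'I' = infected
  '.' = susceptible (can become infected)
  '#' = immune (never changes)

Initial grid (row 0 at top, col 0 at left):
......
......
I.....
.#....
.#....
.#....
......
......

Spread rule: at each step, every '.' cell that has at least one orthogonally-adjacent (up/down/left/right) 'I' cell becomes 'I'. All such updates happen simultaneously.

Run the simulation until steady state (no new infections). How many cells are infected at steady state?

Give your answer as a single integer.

Answer: 45

Derivation:
Step 0 (initial): 1 infected
Step 1: +3 new -> 4 infected
Step 2: +4 new -> 8 infected
Step 3: +5 new -> 13 infected
Step 4: +6 new -> 19 infected
Step 5: +8 new -> 27 infected
Step 6: +7 new -> 34 infected
Step 7: +5 new -> 39 infected
Step 8: +3 new -> 42 infected
Step 9: +2 new -> 44 infected
Step 10: +1 new -> 45 infected
Step 11: +0 new -> 45 infected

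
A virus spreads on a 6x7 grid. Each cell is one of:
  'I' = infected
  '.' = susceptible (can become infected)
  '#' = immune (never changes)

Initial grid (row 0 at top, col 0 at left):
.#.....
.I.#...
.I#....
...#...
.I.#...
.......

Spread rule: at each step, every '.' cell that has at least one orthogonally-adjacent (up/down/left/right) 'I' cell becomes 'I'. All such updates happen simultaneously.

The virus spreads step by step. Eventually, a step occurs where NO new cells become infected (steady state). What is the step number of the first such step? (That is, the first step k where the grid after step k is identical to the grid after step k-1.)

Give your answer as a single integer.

Step 0 (initial): 3 infected
Step 1: +7 new -> 10 infected
Step 2: +6 new -> 16 infected
Step 3: +2 new -> 18 infected
Step 4: +2 new -> 20 infected
Step 5: +4 new -> 24 infected
Step 6: +6 new -> 30 infected
Step 7: +5 new -> 35 infected
Step 8: +2 new -> 37 infected
Step 9: +0 new -> 37 infected

Answer: 9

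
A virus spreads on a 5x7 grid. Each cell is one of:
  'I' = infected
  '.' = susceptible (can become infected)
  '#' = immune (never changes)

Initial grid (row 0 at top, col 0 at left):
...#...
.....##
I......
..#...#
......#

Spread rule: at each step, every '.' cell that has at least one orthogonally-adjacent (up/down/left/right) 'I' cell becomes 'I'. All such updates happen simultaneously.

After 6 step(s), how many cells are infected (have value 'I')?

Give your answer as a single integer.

Answer: 26

Derivation:
Step 0 (initial): 1 infected
Step 1: +3 new -> 4 infected
Step 2: +5 new -> 9 infected
Step 3: +4 new -> 13 infected
Step 4: +5 new -> 18 infected
Step 5: +4 new -> 22 infected
Step 6: +4 new -> 26 infected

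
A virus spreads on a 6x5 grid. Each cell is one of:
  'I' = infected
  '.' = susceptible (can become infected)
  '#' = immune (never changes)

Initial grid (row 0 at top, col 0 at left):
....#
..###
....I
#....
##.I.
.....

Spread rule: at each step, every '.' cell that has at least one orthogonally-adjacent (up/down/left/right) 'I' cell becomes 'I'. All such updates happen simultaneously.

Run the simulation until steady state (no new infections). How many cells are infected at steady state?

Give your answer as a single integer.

Answer: 23

Derivation:
Step 0 (initial): 2 infected
Step 1: +6 new -> 8 infected
Step 2: +4 new -> 12 infected
Step 3: +3 new -> 15 infected
Step 4: +3 new -> 18 infected
Step 5: +2 new -> 20 infected
Step 6: +2 new -> 22 infected
Step 7: +1 new -> 23 infected
Step 8: +0 new -> 23 infected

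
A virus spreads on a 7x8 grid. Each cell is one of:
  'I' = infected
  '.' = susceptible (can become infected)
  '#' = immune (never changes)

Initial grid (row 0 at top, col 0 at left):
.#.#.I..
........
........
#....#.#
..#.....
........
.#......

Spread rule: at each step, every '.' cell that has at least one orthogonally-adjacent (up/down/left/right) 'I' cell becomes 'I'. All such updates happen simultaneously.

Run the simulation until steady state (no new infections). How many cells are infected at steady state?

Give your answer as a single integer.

Step 0 (initial): 1 infected
Step 1: +3 new -> 4 infected
Step 2: +4 new -> 8 infected
Step 3: +4 new -> 12 infected
Step 4: +5 new -> 17 infected
Step 5: +6 new -> 23 infected
Step 6: +8 new -> 31 infected
Step 7: +8 new -> 39 infected
Step 8: +5 new -> 44 infected
Step 9: +3 new -> 47 infected
Step 10: +1 new -> 48 infected
Step 11: +1 new -> 49 infected
Step 12: +0 new -> 49 infected

Answer: 49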